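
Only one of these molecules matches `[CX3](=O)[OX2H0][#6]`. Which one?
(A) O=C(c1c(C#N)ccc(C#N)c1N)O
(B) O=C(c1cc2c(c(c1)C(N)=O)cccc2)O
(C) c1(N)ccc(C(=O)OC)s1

C

[CX3](=O)[OX2H0][#6] describes a carbonyl carbon bonded to an oxygen that is itself bonded to carbon (no H on that O) (an ester).
(A) has a carboxylic acid group (-C(=O)OH) but the singly-bonded O carries H (OX2H1, not H0).
(B) has a primary amide (-C(=O)NH2) but the carbonyl is bonded to N, not to an O-C linkage.
(C) contains a methyl-ester group (-C(=O)OCH3), which satisfies every atom and bond constraint.
So the answer is (C).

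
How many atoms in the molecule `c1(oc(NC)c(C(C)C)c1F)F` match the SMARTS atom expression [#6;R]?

4

The query [#6;R] means: carbon that is part of a ring.
Check the 12 heavy atoms by environment: 1× o (aromatic, in 5-ring) → no; 4× c (aromatic, in 5-ring) → match; 2× F (acyclic) → no; 1× N (acyclic) → no; 4× C (acyclic) → no.
That gives 4 matching atoms.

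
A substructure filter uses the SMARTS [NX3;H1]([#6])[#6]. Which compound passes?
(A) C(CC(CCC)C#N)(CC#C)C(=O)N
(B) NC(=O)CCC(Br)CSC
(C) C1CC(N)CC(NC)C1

C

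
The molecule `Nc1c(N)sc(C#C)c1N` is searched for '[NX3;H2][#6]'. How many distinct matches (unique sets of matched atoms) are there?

[NX3;H2][#6] is the SMARTS for a primary amine: a trivalent nitrogen with two H attached to carbon.
The molecule carries 3 separate instances of a primary amino group (-NH2) meeting every constraint; each maps to a distinct set of atoms, giving 3 matches.

3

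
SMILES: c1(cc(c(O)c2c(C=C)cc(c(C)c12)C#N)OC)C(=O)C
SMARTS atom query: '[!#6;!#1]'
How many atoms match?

4

Check the 21 heavy atoms by environment: 10× c (aromatic) → no; 7× C → no; 1× N → match; 3× O → match.
Summing the matching environments: 1 + 3 = 4 matching atoms.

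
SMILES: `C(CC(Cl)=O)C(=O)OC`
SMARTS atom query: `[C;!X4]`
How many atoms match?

2

Check the 9 heavy atoms by environment: 3× C (X4) → no; 2× C (X3) → match; 2× O (X1) → no; 1× Cl (X1) → no; 1× O (X2) → no.
That gives 2 matching atoms.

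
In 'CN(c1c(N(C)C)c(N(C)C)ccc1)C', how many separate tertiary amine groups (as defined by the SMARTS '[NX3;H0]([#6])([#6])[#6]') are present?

3

[NX3;H0]([#6])([#6])[#6] is the SMARTS for a tertiary amine: a trivalent nitrogen with no H, bonded to three carbons.
The molecule carries 3 separate instances of a dimethylamino group (-N(CH3)2) meeting every constraint; each maps to a distinct set of atoms, giving 3 matches.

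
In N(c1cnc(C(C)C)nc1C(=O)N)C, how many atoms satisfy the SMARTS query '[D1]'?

5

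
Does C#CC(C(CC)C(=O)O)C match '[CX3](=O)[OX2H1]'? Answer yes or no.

The pattern [CX3](=O)[OX2H1] describes an sp2 carbon double-bonded to O and single-bonded to an -OH oxygen — a carboxylic acid.
The molecule carries a carboxylic acid group (-C(=O)OH), whose atoms satisfy every constraint of the query, so the pattern matches.

Yes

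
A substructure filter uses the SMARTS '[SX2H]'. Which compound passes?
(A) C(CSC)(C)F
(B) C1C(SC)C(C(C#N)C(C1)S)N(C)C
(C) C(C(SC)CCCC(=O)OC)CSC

[SX2H] describes an aliphatic sulfur with two connections, one being H (a thiol).
(A) has a methylthio ether (-SCH3) but the sulfur has H0 (bonded to two carbons), not H1.
(B) contains a thiol (-SH), which satisfies every atom and bond constraint.
(C) has a methylthio ether (-SCH3) but the sulfur has H0 (bonded to two carbons), not H1.
So the answer is (B).

B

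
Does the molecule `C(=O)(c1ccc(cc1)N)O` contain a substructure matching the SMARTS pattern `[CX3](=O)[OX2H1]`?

The pattern [CX3](=O)[OX2H1] describes an sp2 carbon double-bonded to O and single-bonded to an -OH oxygen — a carboxylic acid.
The molecule carries a carboxylic acid group (-C(=O)OH), whose atoms satisfy every constraint of the query, so the pattern matches.

Yes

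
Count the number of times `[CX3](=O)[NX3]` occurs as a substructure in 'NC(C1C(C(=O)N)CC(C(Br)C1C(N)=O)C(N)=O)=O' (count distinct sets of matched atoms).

4

[CX3](=O)[NX3] is the SMARTS for an amide: a carbonyl carbon bonded to a trivalent nitrogen.
The molecule carries 4 separate instances of a primary amide (-C(=O)NH2) meeting every constraint; each maps to a distinct set of atoms, giving 4 matches.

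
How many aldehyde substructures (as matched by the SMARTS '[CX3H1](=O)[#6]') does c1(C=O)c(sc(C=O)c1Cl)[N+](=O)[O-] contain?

2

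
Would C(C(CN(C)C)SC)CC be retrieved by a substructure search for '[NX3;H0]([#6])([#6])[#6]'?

Yes

The pattern [NX3;H0]([#6])([#6])[#6] describes a trivalent nitrogen with no H, bonded to three carbons — a tertiary amine.
The molecule carries a dimethylamino group (-N(CH3)2), whose atoms satisfy every constraint of the query, so the pattern matches.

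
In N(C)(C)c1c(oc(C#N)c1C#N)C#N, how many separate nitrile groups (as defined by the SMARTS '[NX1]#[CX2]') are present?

[NX1]#[CX2] is the SMARTS for a nitrile: a nitrogen triple-bonded to a two-connected carbon.
The molecule carries 3 separate instances of a nitrile (-C#N) meeting every constraint; each maps to a distinct set of atoms, giving 3 matches.

3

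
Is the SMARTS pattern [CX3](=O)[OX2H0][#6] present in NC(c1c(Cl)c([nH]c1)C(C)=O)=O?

The pattern [CX3](=O)[OX2H0][#6] describes a carbonyl carbon bonded to an oxygen that is itself bonded to carbon (no H on that O) — an ester.
The closest candidate here is a primary amide (-C(=O)NH2), but the carbonyl is bonded to N, not to an O-C linkage. No other fragment satisfies the full query, so there is no match.

No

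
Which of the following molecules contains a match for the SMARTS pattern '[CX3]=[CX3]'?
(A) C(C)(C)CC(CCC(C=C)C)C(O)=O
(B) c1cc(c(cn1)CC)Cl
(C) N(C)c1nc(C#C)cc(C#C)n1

A

[CX3]=[CX3] describes a non-aromatic C=C double bond between two sp2 carbons (an alkene).
(A) contains a vinyl group (-CH=CH2), which satisfies every atom and bond constraint.
(B) has an ethyl group (-CH2CH3) but its C-C bond is a single bond between CX4 carbons, not CX3=CX3.
(C) has an ethynyl group (-C#CH) but the C-C bond is a triple bond, not a double bond.
So the answer is (A).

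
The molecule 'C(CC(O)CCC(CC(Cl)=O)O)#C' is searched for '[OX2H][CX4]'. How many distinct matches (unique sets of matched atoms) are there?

2

[OX2H][CX4] is the SMARTS for an aliphatic alcohol: a hydroxyl oxygen bound to an sp3 (X4) carbon.
The molecule carries 2 separate instances of a hydroxyl group (-OH) meeting every constraint; each maps to a distinct set of atoms, giving 2 matches.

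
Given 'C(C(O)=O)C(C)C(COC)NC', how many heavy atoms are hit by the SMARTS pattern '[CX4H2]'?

2

The query [CX4H2] means: sp3 carbon (X4) with exactly two hydrogens.
Check the 12 heavy atoms by environment: 2× C (H2, X4) → match; 2× C (H1, X4) → no; 1× N (H1, X3) → no; 3× C (H3, X4) → no; 1× C (H0, X3) → no; 1× O (H0, X1) → no; 1× O (H1, X2) → no; 1× O (H0, X2) → no.
That gives 2 matching atoms.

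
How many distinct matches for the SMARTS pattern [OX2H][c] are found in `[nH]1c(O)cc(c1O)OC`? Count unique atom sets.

[OX2H][c] is the SMARTS for a phenol: a hydroxyl oxygen attached to an aromatic carbon.
The molecule carries 2 separate instances of a hydroxyl group (-OH) meeting every constraint; each maps to a distinct set of atoms, giving 2 matches.

2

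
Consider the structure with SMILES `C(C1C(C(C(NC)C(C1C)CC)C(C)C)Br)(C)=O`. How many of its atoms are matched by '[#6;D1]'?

6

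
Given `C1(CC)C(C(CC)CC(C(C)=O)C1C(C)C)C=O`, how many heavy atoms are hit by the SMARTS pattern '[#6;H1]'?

7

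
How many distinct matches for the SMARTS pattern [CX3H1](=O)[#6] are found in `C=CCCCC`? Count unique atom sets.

0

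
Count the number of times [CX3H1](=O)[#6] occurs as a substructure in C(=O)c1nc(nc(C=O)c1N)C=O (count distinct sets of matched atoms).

[CX3H1](=O)[#6] is the SMARTS for an aldehyde: an sp2 carbon with one H, double-bonded to O and single-bonded to carbon.
The molecule carries 3 separate instances of an aldehyde (-CHO) meeting every constraint; each maps to a distinct set of atoms, giving 3 matches.

3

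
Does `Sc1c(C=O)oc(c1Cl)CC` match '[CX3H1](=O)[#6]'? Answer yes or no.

Yes

The pattern [CX3H1](=O)[#6] describes an sp2 carbon with one H, double-bonded to O and single-bonded to carbon — an aldehyde.
The molecule carries an aldehyde (-CHO), whose atoms satisfy every constraint of the query, so the pattern matches.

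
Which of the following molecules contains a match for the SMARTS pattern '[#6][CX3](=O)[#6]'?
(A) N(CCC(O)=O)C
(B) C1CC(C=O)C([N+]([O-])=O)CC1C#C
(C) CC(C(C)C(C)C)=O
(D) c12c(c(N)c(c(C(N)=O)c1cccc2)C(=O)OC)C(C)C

[#6][CX3](=O)[#6] describes a carbonyl carbon (no H) flanked by two carbons (a ketone).
(A) has a carboxylic acid group (-C(=O)OH) but one neighbour of the carbonyl carbon is O, not C.
(B) has an aldehyde (-CHO) but the carbonyl carbon has H1, so it is not flanked by two carbons.
(C) contains an acetyl/ketone group (-C(=O)CH3), which satisfies every atom and bond constraint.
(D) has a primary amide (-C(=O)NH2) but one neighbour of the carbonyl carbon is N, not C.
So the answer is (C).

C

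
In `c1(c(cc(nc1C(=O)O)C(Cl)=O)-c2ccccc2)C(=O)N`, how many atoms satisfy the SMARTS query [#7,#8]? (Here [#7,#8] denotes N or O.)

The query [#7,#8] means: nitrogen or oxygen (comma = OR).
Check the 21 heavy atoms by environment: 1× n (aromatic) → match; 11× c (aromatic) → no; 3× C → no; 4× O → match; 1× Cl → no; 1× N → match.
Summing the matching environments: 1 + 4 + 1 = 6 matching atoms.

6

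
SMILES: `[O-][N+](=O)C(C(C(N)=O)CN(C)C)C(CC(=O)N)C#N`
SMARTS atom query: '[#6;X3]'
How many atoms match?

Check the 19 heavy atoms by environment: 7× C (X4) → no; 2× C (X3) → match; 3× O (X1) → no; 3× N (X3) → no; 1× N (charge +1, X3) → no; 1× O (charge -1, X1) → no; 1× C (X2) → no; 1× N (X1) → no.
That gives 2 matching atoms.

2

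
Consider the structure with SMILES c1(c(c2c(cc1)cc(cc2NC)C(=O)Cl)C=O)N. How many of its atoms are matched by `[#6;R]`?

The query [#6;R] means: carbon that is part of a ring.
Check the 18 heavy atoms by environment: 10× c (aromatic, in 6-ring) → match; 3× C (acyclic) → no; 2× O (acyclic) → no; 1× Cl (acyclic) → no; 2× N (acyclic) → no.
That gives 10 matching atoms.

10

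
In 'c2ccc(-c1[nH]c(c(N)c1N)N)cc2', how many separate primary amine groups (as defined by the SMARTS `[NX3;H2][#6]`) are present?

3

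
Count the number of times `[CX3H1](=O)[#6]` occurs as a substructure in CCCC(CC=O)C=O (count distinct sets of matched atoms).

[CX3H1](=O)[#6] is the SMARTS for an aldehyde: an sp2 carbon with one H, double-bonded to O and single-bonded to carbon.
The molecule carries 2 separate instances of an aldehyde (-CHO) meeting every constraint; each maps to a distinct set of atoms, giving 2 matches.

2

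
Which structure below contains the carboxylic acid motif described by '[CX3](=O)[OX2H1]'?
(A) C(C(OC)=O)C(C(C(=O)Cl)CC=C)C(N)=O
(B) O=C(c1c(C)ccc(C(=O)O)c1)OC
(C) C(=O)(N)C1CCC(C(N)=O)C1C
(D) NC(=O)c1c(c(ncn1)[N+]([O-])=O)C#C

B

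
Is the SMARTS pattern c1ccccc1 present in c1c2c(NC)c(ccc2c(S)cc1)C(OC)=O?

The pattern c1ccccc1 describes six aromatic carbons in a ring — a benzene ring.
The required atom environment is present in the molecule, so the pattern matches.

Yes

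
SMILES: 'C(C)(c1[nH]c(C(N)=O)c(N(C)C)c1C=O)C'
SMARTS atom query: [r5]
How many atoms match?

5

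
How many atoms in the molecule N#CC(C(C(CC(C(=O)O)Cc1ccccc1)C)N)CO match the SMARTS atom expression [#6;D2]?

9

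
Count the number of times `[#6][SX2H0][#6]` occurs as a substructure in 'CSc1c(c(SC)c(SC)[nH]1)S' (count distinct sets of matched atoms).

[#6][SX2H0][#6] is the SMARTS for a thioether: an aliphatic sulfur bridging two carbons with no H on the sulfur.
The molecule carries 3 separate instances of a methylthio ether (-SCH3) meeting every constraint; each maps to a distinct set of atoms, giving 3 matches.

3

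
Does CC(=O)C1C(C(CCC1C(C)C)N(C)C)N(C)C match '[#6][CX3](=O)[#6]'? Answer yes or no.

The pattern [#6][CX3](=O)[#6] describes a carbonyl carbon (no H) flanked by two carbons — a ketone.
The molecule carries an acetyl/ketone group (-C(=O)CH3), whose atoms satisfy every constraint of the query, so the pattern matches.

Yes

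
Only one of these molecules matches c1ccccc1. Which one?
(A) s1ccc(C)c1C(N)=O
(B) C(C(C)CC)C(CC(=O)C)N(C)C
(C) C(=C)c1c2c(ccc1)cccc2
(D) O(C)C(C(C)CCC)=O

C

c1ccccc1 describes six aromatic carbons in a ring (a benzene ring).
(A) has a methyl group (-CH3) but no six-membered all-carbon aromatic ring is present.
(B) has a methyl group (-CH3) but no six-membered all-carbon aromatic ring is present.
(C) contains the required atom environment, so the pattern matches.
(D) has a methyl group (-CH3) but no six-membered all-carbon aromatic ring is present.
So the answer is (C).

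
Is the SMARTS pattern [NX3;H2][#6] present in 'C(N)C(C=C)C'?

The pattern [NX3;H2][#6] describes a trivalent nitrogen with two H attached to carbon — a primary amine.
The molecule carries a primary amino group (-NH2), whose atoms satisfy every constraint of the query, so the pattern matches.

Yes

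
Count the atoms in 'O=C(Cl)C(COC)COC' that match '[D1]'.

The query [D1] means: atom with exactly one heavy-atom neighbour (degree 1).
Check the 10 heavy atoms by environment: 2× C (D2) → no; 2× C (D3) → no; 1× O (D1) → match; 1× Cl (D1) → match; 2× O (D2) → no; 2× C (D1) → match.
Summing the matching environments: 1 + 1 + 2 = 4 matching atoms.

4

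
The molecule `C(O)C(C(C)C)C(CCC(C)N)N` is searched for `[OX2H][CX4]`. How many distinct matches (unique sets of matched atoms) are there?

1

[OX2H][CX4] is the SMARTS for an aliphatic alcohol: a hydroxyl oxygen bound to an sp3 (X4) carbon.
Exactly one fragment in the molecule meets all constraints, giving 1 match.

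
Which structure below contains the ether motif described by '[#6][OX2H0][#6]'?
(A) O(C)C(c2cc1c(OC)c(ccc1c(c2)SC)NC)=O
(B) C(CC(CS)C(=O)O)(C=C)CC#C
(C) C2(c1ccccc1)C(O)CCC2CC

A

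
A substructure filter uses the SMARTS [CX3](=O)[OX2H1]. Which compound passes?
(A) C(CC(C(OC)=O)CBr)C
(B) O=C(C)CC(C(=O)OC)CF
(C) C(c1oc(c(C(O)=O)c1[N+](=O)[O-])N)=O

[CX3](=O)[OX2H1] describes an sp2 carbon double-bonded to O and single-bonded to an -OH oxygen (a carboxylic acid).
(A) has a methyl-ester group (-C(=O)OCH3) but the singly-bonded O has no H (OX2H0, not OX2H1).
(B) has a methyl-ester group (-C(=O)OCH3) but the singly-bonded O has no H (OX2H0, not OX2H1).
(C) contains a carboxylic acid group (-C(=O)OH), which satisfies every atom and bond constraint.
So the answer is (C).

C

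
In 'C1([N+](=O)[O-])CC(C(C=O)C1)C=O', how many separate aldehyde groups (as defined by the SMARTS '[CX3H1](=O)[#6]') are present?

2

[CX3H1](=O)[#6] is the SMARTS for an aldehyde: an sp2 carbon with one H, double-bonded to O and single-bonded to carbon.
The molecule carries 2 separate instances of an aldehyde (-CHO) meeting every constraint; each maps to a distinct set of atoms, giving 2 matches.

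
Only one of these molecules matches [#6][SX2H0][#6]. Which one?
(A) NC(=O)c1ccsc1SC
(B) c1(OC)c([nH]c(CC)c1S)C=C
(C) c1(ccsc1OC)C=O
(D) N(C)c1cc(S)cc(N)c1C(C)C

A

[#6][SX2H0][#6] describes an aliphatic sulfur bridging two carbons with no H on the sulfur (a thioether).
(A) contains a methylthio ether (-SCH3), which satisfies every atom and bond constraint.
(B) has a methoxy ether (-OCH3) but the bridging atom is O, not S.
(C) has a methoxy ether (-OCH3) but the bridging atom is O, not S.
(D) has a thiol (-SH) but the sulfur has H1, not H0 bridging two carbons.
So the answer is (A).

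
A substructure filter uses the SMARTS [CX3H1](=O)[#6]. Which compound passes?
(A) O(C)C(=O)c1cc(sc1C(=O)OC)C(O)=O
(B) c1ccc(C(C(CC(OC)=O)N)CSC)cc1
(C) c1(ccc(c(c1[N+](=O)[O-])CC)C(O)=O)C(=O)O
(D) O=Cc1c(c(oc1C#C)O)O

[CX3H1](=O)[#6] describes an sp2 carbon with one H, double-bonded to O and single-bonded to carbon (an aldehyde).
(A) has a carboxylic acid group (-C(=O)OH) but the carbonyl carbon has H0 and is bonded to O, not H1.
(B) has a methyl-ester group (-C(=O)OCH3) but the carbonyl carbon has H0, not H1.
(C) has a carboxylic acid group (-C(=O)OH) but the carbonyl carbon has H0 and is bonded to O, not H1.
(D) contains an aldehyde (-CHO), which satisfies every atom and bond constraint.
So the answer is (D).

D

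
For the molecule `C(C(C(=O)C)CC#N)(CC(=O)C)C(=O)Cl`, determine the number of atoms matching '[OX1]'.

3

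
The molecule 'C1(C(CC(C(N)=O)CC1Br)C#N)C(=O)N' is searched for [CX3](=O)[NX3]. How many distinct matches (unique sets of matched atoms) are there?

[CX3](=O)[NX3] is the SMARTS for an amide: a carbonyl carbon bonded to a trivalent nitrogen.
The molecule carries 2 separate instances of a primary amide (-C(=O)NH2) meeting every constraint; each maps to a distinct set of atoms, giving 2 matches.

2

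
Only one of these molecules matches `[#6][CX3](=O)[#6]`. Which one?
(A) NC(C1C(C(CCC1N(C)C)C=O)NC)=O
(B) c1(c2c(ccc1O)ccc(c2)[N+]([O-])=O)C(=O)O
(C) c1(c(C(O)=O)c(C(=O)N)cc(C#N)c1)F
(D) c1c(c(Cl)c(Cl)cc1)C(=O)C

[#6][CX3](=O)[#6] describes a carbonyl carbon (no H) flanked by two carbons (a ketone).
(A) has a primary amide (-C(=O)NH2) but one neighbour of the carbonyl carbon is N, not C.
(B) has a carboxylic acid group (-C(=O)OH) but one neighbour of the carbonyl carbon is O, not C.
(C) has a primary amide (-C(=O)NH2) but one neighbour of the carbonyl carbon is N, not C.
(D) contains an acetyl/ketone group (-C(=O)CH3), which satisfies every atom and bond constraint.
So the answer is (D).

D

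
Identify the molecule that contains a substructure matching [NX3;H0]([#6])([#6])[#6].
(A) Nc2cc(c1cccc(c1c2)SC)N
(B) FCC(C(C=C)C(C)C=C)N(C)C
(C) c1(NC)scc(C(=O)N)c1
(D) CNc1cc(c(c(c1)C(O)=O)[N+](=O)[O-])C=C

[NX3;H0]([#6])([#6])[#6] describes a trivalent nitrogen with no H, bonded to three carbons (a tertiary amine).
(A) has a primary amino group (-NH2) but the nitrogen has H2, not H0 with three carbons.
(B) contains a dimethylamino group (-N(CH3)2), which satisfies every atom and bond constraint.
(C) has an N-methylamino group (-NHCH3) but the nitrogen still has one H (H1), not H0.
(D) has an N-methylamino group (-NHCH3) but the nitrogen still has one H (H1), not H0.
So the answer is (B).

B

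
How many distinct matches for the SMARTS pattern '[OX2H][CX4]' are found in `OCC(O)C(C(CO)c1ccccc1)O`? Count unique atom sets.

[OX2H][CX4] is the SMARTS for an aliphatic alcohol: a hydroxyl oxygen bound to an sp3 (X4) carbon.
The molecule carries 4 separate instances of a hydroxyl group (-OH) meeting every constraint; each maps to a distinct set of atoms, giving 4 matches.

4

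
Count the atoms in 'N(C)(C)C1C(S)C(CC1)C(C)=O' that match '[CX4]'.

8

Check the 12 heavy atoms by environment: 8× C (X4) → match; 1× N (X3) → no; 1× C (X3) → no; 1× O (X1) → no; 1× S (X2) → no.
That gives 8 matching atoms.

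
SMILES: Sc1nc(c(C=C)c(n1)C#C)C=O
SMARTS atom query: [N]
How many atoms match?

The query [N] means: uppercase N matches aliphatic (non-aromatic) nitrogen only.
Check the 13 heavy atoms by environment: 2× n (aromatic) → no; 4× c (aromatic) → no; 1× S → no; 5× C → no; 1× O → no.
No environment satisfies the query, so 0 matching atoms.

0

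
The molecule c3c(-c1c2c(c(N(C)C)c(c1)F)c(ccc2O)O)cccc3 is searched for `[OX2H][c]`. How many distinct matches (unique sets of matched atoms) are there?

2

[OX2H][c] is the SMARTS for a phenol: a hydroxyl oxygen attached to an aromatic carbon.
The molecule carries 2 separate instances of a hydroxyl group (-OH) meeting every constraint; each maps to a distinct set of atoms, giving 2 matches.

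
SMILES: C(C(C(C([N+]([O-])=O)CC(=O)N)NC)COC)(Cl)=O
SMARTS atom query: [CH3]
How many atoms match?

2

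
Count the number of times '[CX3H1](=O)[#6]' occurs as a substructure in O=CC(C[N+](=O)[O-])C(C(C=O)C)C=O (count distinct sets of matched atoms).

[CX3H1](=O)[#6] is the SMARTS for an aldehyde: an sp2 carbon with one H, double-bonded to O and single-bonded to carbon.
The molecule carries 3 separate instances of an aldehyde (-CHO) meeting every constraint; each maps to a distinct set of atoms, giving 3 matches.

3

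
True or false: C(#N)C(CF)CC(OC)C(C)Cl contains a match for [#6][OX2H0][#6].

The pattern [#6][OX2H0][#6] describes an aliphatic oxygen bridging two carbons with no H on the oxygen — an ether.
The molecule carries a methoxy ether (-OCH3), whose atoms satisfy every constraint of the query, so the pattern matches.

True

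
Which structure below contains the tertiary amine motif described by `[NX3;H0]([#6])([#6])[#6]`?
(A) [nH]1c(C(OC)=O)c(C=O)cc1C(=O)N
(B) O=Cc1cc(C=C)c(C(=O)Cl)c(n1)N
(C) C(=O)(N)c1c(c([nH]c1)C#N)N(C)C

[NX3;H0]([#6])([#6])[#6] describes a trivalent nitrogen with no H, bonded to three carbons (a tertiary amine).
(A) has a primary amide (-C(=O)NH2) but the amide nitrogen has H2 and only one carbon neighbour.
(B) has a primary amino group (-NH2) but the nitrogen has H2, not H0 with three carbons.
(C) contains a dimethylamino group (-N(CH3)2), which satisfies every atom and bond constraint.
So the answer is (C).

C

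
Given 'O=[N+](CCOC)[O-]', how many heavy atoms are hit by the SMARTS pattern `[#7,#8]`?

4

The query [#7,#8] means: nitrogen or oxygen (comma = OR).
Check the 7 heavy atoms by environment: 3× C → no; 1× N (charge +1) → match; 1× O (charge -1) → match; 2× O → match.
Summing the matching environments: 1 + 1 + 2 = 4 matching atoms.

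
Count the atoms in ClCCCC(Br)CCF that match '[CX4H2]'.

The query [CX4H2] means: sp3 carbon (X4) with exactly two hydrogens.
Check the 9 heavy atoms by environment: 5× C (H2, X4) → match; 1× C (H1, X4) → no; 1× F (H0, X1) → no; 1× Br (H0, X1) → no; 1× Cl (H0, X1) → no.
That gives 5 matching atoms.

5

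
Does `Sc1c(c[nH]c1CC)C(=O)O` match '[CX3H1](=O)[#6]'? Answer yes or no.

The pattern [CX3H1](=O)[#6] describes an sp2 carbon with one H, double-bonded to O and single-bonded to carbon — an aldehyde.
The closest candidate here is a carboxylic acid group (-C(=O)OH), but the carbonyl carbon has H0 and is bonded to O, not H1. No other fragment satisfies the full query, so there is no match.

No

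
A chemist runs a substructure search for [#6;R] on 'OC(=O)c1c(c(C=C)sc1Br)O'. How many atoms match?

4

Check the 12 heavy atoms by environment: 1× s (aromatic, in 5-ring) → no; 4× c (aromatic, in 5-ring) → match; 1× Br (acyclic) → no; 3× C (acyclic) → no; 3× O (acyclic) → no.
That gives 4 matching atoms.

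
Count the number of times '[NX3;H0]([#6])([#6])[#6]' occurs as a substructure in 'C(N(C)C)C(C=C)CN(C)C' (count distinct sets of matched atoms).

2

[NX3;H0]([#6])([#6])[#6] is the SMARTS for a tertiary amine: a trivalent nitrogen with no H, bonded to three carbons.
The molecule carries 2 separate instances of a dimethylamino group (-N(CH3)2) meeting every constraint; each maps to a distinct set of atoms, giving 2 matches.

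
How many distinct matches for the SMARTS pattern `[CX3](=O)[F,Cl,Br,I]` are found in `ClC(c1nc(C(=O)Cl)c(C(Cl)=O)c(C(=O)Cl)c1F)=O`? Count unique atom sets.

[CX3](=O)[F,Cl,Br,I] is the SMARTS for an acyl halide: a carbonyl carbon bonded to a halogen.
The molecule carries 4 separate instances of an acyl chloride (-C(=O)Cl) meeting every constraint; each maps to a distinct set of atoms, giving 4 matches.

4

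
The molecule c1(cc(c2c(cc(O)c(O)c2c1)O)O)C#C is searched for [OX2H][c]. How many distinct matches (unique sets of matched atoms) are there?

[OX2H][c] is the SMARTS for a phenol: a hydroxyl oxygen attached to an aromatic carbon.
The molecule carries 4 separate instances of a hydroxyl group (-OH) meeting every constraint; each maps to a distinct set of atoms, giving 4 matches.

4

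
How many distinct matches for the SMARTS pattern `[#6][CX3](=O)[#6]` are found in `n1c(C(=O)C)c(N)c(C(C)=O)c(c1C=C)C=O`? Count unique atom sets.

[#6][CX3](=O)[#6] is the SMARTS for a ketone: a carbonyl carbon (no H) flanked by two carbons.
The molecule carries 2 separate instances of an acetyl/ketone group (-C(=O)CH3) meeting every constraint; each maps to a distinct set of atoms, giving 2 matches.

2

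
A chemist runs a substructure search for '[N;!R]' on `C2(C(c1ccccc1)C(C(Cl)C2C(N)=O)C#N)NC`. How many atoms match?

Check the 19 heavy atoms by environment: 5× C (in 5-ring) → no; 1× Cl (acyclic) → no; 3× C (acyclic) → no; 1× O (acyclic) → no; 3× N (acyclic) → match; 6× c (aromatic, in 6-ring) → no.
That gives 3 matching atoms.

3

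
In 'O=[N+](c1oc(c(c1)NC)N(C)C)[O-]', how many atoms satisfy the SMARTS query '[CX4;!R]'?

3

Check the 13 heavy atoms by environment: 1× o (aromatic, X2, in 5-ring) → no; 4× c (aromatic, X3, in 5-ring) → no; 2× N (X3, acyclic) → no; 3× C (X4, acyclic) → match; 1× N (charge +1, X3, acyclic) → no; 1× O (charge -1, X1, acyclic) → no; 1× O (X1, acyclic) → no.
That gives 3 matching atoms.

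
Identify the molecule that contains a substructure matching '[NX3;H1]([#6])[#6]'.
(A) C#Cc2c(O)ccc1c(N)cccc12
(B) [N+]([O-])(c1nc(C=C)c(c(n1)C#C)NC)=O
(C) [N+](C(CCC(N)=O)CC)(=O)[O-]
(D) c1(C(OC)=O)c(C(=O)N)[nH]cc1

B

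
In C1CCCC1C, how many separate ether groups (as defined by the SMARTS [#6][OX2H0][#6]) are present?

[#6][OX2H0][#6] is the SMARTS for an ether: an aliphatic oxygen bridging two carbons with no H on the oxygen.
No fragment in the molecule satisfies every constraint, giving 0 matches.

0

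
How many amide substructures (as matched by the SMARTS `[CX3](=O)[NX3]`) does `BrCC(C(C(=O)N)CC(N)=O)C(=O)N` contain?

3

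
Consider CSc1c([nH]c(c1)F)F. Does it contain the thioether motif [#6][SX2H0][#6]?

Yes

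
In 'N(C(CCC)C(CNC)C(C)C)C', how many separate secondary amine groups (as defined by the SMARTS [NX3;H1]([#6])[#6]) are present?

2

[NX3;H1]([#6])[#6] is the SMARTS for a secondary amine: a trivalent nitrogen with one H, bonded to two carbons.
The molecule carries 2 separate instances of an N-methylamino group (-NHCH3) meeting every constraint; each maps to a distinct set of atoms, giving 2 matches.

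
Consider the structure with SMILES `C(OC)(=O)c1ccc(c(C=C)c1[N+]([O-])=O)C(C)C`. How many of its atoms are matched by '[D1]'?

7

The query [D1] means: atom with exactly one heavy-atom neighbour (degree 1).
Check the 18 heavy atoms by environment: 2× c (aromatic, D2) → no; 4× c (aromatic, D3) → no; 2× C (D3) → no; 2× O (D1) → match; 1× O (D2) → no; 4× C (D1) → match; 1× C (D2) → no; 1× N (charge +1, D3) → no; 1× O (charge -1, D1) → match.
Summing the matching environments: 2 + 4 + 1 = 7 matching atoms.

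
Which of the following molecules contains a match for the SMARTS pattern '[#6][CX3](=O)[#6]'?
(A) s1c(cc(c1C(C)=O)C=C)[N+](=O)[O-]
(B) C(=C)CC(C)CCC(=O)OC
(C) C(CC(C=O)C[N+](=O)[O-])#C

A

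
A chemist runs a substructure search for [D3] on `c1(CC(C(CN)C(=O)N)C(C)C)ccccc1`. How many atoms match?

The query [D3] means: atom with exactly three heavy-atom neighbours.
Check the 17 heavy atoms by environment: 2× C (D2) → no; 4× C (D3) → match; 1× O (D1) → no; 2× N (D1) → no; 2× C (D1) → no; 1× c (aromatic, D3) → match; 5× c (aromatic, D2) → no.
Summing the matching environments: 4 + 1 = 5 matching atoms.

5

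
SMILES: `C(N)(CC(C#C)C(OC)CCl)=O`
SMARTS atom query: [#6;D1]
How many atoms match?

2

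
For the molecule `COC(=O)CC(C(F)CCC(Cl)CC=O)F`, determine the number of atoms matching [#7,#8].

3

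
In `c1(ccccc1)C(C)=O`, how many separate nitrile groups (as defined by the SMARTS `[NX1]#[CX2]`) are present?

0

[NX1]#[CX2] is the SMARTS for a nitrile: a nitrogen triple-bonded to a two-connected carbon.
No fragment in the molecule satisfies every constraint, giving 0 matches.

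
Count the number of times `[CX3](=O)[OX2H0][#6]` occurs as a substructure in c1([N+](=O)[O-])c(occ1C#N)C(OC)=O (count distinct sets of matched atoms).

[CX3](=O)[OX2H0][#6] is the SMARTS for an ester: a carbonyl carbon bonded to an oxygen that is itself bonded to carbon (no H on that O).
Exactly one fragment in the molecule meets all constraints, giving 1 match.

1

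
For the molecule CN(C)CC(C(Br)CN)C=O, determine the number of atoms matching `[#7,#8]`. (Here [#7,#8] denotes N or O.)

3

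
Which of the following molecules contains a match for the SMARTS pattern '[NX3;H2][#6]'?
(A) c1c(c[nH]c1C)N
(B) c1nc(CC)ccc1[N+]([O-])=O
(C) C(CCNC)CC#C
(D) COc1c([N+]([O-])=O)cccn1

[NX3;H2][#6] describes a trivalent nitrogen with two H attached to carbon (a primary amine).
(A) contains a primary amino group (-NH2), which satisfies every atom and bond constraint.
(B) has a nitro group (-[N+](=O)[O-]) but the nitrogen is [N+] with no H, not NX3H2.
(C) has an N-methylamino group (-NHCH3) but the nitrogen bears two carbons and only one H (H1), not H2.
(D) has a nitro group (-[N+](=O)[O-]) but the nitrogen is [N+] with no H, not NX3H2.
So the answer is (A).

A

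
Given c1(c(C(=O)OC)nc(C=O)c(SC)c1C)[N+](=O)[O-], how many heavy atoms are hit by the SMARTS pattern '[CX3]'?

2

The query [CX3] means: C with X3: aliphatic carbon with exactly 3 total connections.
Check the 18 heavy atoms by environment: 1× n (aromatic, X2) → no; 5× c (aromatic, X3) → no; 3× C (X4) → no; 2× C (X3) → match; 3× O (X1) → no; 1× O (X2) → no; 1× N (charge +1, X3) → no; 1× O (charge -1, X1) → no; 1× S (X2) → no.
That gives 2 matching atoms.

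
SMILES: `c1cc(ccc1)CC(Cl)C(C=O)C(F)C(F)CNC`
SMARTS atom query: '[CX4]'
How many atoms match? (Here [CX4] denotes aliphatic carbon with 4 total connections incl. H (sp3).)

Check the 19 heavy atoms by environment: 7× C (X4) → match; 2× F (X1) → no; 1× Cl (X1) → no; 1× C (X3) → no; 1× O (X1) → no; 1× N (X3) → no; 6× c (aromatic, X3) → no.
That gives 7 matching atoms.

7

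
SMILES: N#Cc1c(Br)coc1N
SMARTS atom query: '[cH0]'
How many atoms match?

3

The query [cH0] means: aromatic carbon with no attached hydrogen (substituted or ring-fusion).
Check the 9 heavy atoms by environment: 1× o (aromatic, H0) → no; 3× c (aromatic, H0) → match; 1× c (aromatic, H1) → no; 1× Br (H0) → no; 1× C (H0) → no; 1× N (H0) → no; 1× N (H2) → no.
That gives 3 matching atoms.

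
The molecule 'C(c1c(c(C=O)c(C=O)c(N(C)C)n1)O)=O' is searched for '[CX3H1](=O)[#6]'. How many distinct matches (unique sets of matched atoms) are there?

3

[CX3H1](=O)[#6] is the SMARTS for an aldehyde: an sp2 carbon with one H, double-bonded to O and single-bonded to carbon.
The molecule carries 3 separate instances of an aldehyde (-CHO) meeting every constraint; each maps to a distinct set of atoms, giving 3 matches.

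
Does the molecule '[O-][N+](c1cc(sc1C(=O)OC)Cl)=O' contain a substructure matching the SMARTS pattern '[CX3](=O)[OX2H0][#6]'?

Yes

The pattern [CX3](=O)[OX2H0][#6] describes a carbonyl carbon bonded to an oxygen that is itself bonded to carbon (no H on that O) — an ester.
The molecule carries a methyl-ester group (-C(=O)OCH3), whose atoms satisfy every constraint of the query, so the pattern matches.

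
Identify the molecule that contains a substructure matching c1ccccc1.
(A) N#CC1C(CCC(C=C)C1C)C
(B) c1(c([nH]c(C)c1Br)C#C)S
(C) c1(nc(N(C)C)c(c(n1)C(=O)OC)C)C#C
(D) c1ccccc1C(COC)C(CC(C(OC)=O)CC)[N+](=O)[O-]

c1ccccc1 describes six aromatic carbons in a ring (a benzene ring).
(A) has a methyl group (-CH3) but no six-membered all-carbon aromatic ring is present.
(B) has a methyl group (-CH3) but no six-membered all-carbon aromatic ring is present.
(C) has a methyl group (-CH3) but no six-membered all-carbon aromatic ring is present.
(D) contains a phenyl ring, which satisfies every atom and bond constraint.
So the answer is (D).

D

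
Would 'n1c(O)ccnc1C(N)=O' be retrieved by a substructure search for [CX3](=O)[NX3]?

Yes

The pattern [CX3](=O)[NX3] describes a carbonyl carbon bonded to a trivalent nitrogen — an amide.
The molecule carries a primary amide (-C(=O)NH2), whose atoms satisfy every constraint of the query, so the pattern matches.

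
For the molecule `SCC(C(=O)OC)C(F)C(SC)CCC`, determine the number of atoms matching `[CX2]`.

0

Check the 15 heavy atoms by environment: 9× C (X4) → no; 2× S (X2) → no; 1× C (X3) → no; 1× O (X1) → no; 1× O (X2) → no; 1× F (X1) → no.
No environment satisfies the query, so 0 matching atoms.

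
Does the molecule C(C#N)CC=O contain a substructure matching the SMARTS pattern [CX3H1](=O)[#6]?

The pattern [CX3H1](=O)[#6] describes an sp2 carbon with one H, double-bonded to O and single-bonded to carbon — an aldehyde.
The molecule carries an aldehyde (-CHO), whose atoms satisfy every constraint of the query, so the pattern matches.

Yes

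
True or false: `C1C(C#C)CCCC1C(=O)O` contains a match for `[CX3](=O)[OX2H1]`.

The pattern [CX3](=O)[OX2H1] describes an sp2 carbon double-bonded to O and single-bonded to an -OH oxygen — a carboxylic acid.
The molecule carries a carboxylic acid group (-C(=O)OH), whose atoms satisfy every constraint of the query, so the pattern matches.

True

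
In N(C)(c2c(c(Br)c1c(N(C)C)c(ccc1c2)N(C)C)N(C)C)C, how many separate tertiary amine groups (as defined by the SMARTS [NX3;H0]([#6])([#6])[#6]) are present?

4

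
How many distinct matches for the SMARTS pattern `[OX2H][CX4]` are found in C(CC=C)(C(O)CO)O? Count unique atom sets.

[OX2H][CX4] is the SMARTS for an aliphatic alcohol: a hydroxyl oxygen bound to an sp3 (X4) carbon.
The molecule carries 3 separate instances of a hydroxyl group (-OH) meeting every constraint; each maps to a distinct set of atoms, giving 3 matches.

3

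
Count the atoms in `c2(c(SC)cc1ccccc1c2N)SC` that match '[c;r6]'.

10

The query [c;r6] means: aromatic carbon that belongs to a six-membered ring.
Check the 15 heavy atoms by environment: 10× c (aromatic, in 6-ring) → match; 2× S (acyclic) → no; 2× C (acyclic) → no; 1× N (acyclic) → no.
That gives 10 matching atoms.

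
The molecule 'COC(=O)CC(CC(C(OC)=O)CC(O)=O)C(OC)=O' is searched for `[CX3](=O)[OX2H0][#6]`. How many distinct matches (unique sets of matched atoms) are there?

[CX3](=O)[OX2H0][#6] is the SMARTS for an ester: a carbonyl carbon bonded to an oxygen that is itself bonded to carbon (no H on that O).
The molecule carries 3 separate instances of a methyl-ester group (-C(=O)OCH3) meeting every constraint; each maps to a distinct set of atoms, giving 3 matches.

3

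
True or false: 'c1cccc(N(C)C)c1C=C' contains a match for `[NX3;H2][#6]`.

The pattern [NX3;H2][#6] describes a trivalent nitrogen with two H attached to carbon — a primary amine.
The closest candidate here is a dimethylamino group (-N(CH3)2), but the nitrogen has H0, not H2. No other fragment satisfies the full query, so there is no match.

False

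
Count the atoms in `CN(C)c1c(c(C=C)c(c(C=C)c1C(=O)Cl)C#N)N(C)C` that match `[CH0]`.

2

Check the 21 heavy atoms by environment: 6× c (aromatic, H0) → no; 2× C (H1) → no; 2× C (H2) → no; 3× N (H0) → no; 4× C (H3) → no; 2× C (H0) → match; 1× O (H0) → no; 1× Cl (H0) → no.
That gives 2 matching atoms.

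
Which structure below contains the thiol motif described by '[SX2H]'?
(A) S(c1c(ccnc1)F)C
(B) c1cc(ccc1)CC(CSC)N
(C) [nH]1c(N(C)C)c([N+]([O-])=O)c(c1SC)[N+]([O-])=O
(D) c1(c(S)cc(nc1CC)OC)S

D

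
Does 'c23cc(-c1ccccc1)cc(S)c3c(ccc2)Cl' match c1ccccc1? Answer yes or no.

Yes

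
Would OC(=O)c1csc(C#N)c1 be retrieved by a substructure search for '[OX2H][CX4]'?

The pattern [OX2H][CX4] describes a hydroxyl oxygen bound to an sp3 (X4) carbon — an aliphatic alcohol.
The closest candidate here is a carboxylic acid group (-C(=O)OH), but the -OH is on a CX3 carbonyl carbon, not a CX4 carbon. No other fragment satisfies the full query, so there is no match.

No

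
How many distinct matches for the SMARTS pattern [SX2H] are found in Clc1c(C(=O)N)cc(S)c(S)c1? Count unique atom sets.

[SX2H] is the SMARTS for a thiol: an aliphatic sulfur with two connections, one being H.
The molecule carries 2 separate instances of a thiol (-SH) meeting every constraint; each maps to a distinct set of atoms, giving 2 matches.

2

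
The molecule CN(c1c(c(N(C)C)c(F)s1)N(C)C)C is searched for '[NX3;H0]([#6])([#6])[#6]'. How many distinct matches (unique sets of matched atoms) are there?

3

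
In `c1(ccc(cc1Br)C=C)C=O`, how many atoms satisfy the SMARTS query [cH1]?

3

Check the 11 heavy atoms by environment: 3× c (aromatic, H1) → match; 3× c (aromatic, H0) → no; 2× C (H1) → no; 1× C (H2) → no; 1× O (H0) → no; 1× Br (H0) → no.
That gives 3 matching atoms.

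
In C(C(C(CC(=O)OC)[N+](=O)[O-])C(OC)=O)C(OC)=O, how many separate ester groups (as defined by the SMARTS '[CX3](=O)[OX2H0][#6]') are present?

3

[CX3](=O)[OX2H0][#6] is the SMARTS for an ester: a carbonyl carbon bonded to an oxygen that is itself bonded to carbon (no H on that O).
The molecule carries 3 separate instances of a methyl-ester group (-C(=O)OCH3) meeting every constraint; each maps to a distinct set of atoms, giving 3 matches.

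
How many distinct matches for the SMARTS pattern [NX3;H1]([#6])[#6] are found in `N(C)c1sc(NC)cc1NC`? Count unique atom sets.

[NX3;H1]([#6])[#6] is the SMARTS for a secondary amine: a trivalent nitrogen with one H, bonded to two carbons.
The molecule carries 3 separate instances of an N-methylamino group (-NHCH3) meeting every constraint; each maps to a distinct set of atoms, giving 3 matches.

3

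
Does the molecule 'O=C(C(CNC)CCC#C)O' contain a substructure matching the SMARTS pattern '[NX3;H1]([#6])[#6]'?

The pattern [NX3;H1]([#6])[#6] describes a trivalent nitrogen with one H, bonded to two carbons — a secondary amine.
The molecule carries an N-methylamino group (-NHCH3), whose atoms satisfy every constraint of the query, so the pattern matches.

Yes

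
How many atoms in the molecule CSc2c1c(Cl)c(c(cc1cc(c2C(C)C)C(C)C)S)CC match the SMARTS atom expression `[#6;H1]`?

Check the 22 heavy atoms by environment: 8× c (aromatic, H0) → no; 2× c (aromatic, H1) → match; 2× C (H1) → match; 6× C (H3) → no; 1× S (H0) → no; 1× S (H1) → no; 1× C (H2) → no; 1× Cl (H0) → no.
Summing the matching environments: 2 + 2 = 4 matching atoms.

4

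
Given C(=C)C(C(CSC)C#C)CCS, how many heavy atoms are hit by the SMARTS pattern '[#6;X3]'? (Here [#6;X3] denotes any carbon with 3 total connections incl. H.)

Check the 12 heavy atoms by environment: 6× C (X4) → no; 2× C (X3) → match; 2× C (X2) → no; 2× S (X2) → no.
That gives 2 matching atoms.

2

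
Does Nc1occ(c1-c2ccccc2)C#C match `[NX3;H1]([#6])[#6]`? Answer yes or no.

The pattern [NX3;H1]([#6])[#6] describes a trivalent nitrogen with one H, bonded to two carbons — a secondary amine.
The closest candidate here is a primary amino group (-NH2), but the nitrogen has H2 and only one carbon neighbour. No other fragment satisfies the full query, so there is no match.

No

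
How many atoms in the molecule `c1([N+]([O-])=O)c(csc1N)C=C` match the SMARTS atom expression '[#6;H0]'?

The query [#6;H0] means: any carbon with no attached hydrogen.
Check the 11 heavy atoms by environment: 1× s (aromatic, H0) → no; 1× c (aromatic, H1) → no; 3× c (aromatic, H0) → match; 1× N (charge +1, H0) → no; 1× O (charge -1, H0) → no; 1× O (H0) → no; 1× N (H2) → no; 1× C (H1) → no; 1× C (H2) → no.
That gives 3 matching atoms.

3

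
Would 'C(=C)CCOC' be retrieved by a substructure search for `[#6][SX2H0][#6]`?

No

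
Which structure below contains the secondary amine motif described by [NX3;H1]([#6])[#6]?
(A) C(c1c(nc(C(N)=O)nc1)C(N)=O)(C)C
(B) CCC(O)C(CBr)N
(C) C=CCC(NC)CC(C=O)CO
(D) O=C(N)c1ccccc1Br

[NX3;H1]([#6])[#6] describes a trivalent nitrogen with one H, bonded to two carbons (a secondary amine).
(A) has a primary amide (-C(=O)NH2) but the -C(=O)NH2 nitrogen has H2, not H1.
(B) has a primary amino group (-NH2) but the nitrogen has H2 and only one carbon neighbour.
(C) contains an N-methylamino group (-NHCH3), which satisfies every atom and bond constraint.
(D) has a primary amide (-C(=O)NH2) but the -C(=O)NH2 nitrogen has H2, not H1.
So the answer is (C).

C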